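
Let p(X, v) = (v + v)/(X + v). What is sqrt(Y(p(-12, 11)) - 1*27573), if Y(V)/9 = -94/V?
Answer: 4*I*sqrt(208230)/11 ≈ 165.94*I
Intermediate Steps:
p(X, v) = 2*v/(X + v) (p(X, v) = (2*v)/(X + v) = 2*v/(X + v))
Y(V) = -846/V (Y(V) = 9*(-94/V) = -846/V)
sqrt(Y(p(-12, 11)) - 1*27573) = sqrt(-846/(2*11/(-12 + 11)) - 1*27573) = sqrt(-846/(2*11/(-1)) - 27573) = sqrt(-846/(2*11*(-1)) - 27573) = sqrt(-846/(-22) - 27573) = sqrt(-846*(-1/22) - 27573) = sqrt(423/11 - 27573) = sqrt(-302880/11) = 4*I*sqrt(208230)/11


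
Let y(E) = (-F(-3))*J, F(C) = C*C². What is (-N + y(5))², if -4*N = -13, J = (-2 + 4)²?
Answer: 175561/16 ≈ 10973.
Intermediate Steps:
F(C) = C³
J = 4 (J = 2² = 4)
N = 13/4 (N = -¼*(-13) = 13/4 ≈ 3.2500)
y(E) = 108 (y(E) = -1*(-3)³*4 = -1*(-27)*4 = 27*4 = 108)
(-N + y(5))² = (-1*13/4 + 108)² = (-13/4 + 108)² = (419/4)² = 175561/16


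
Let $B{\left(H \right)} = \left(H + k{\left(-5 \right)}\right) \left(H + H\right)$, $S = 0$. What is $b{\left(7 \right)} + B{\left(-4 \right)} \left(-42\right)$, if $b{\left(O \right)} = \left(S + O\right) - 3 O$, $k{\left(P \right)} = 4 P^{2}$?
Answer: $32242$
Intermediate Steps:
$B{\left(H \right)} = 2 H \left(100 + H\right)$ ($B{\left(H \right)} = \left(H + 4 \left(-5\right)^{2}\right) \left(H + H\right) = \left(H + 4 \cdot 25\right) 2 H = \left(H + 100\right) 2 H = \left(100 + H\right) 2 H = 2 H \left(100 + H\right)$)
$b{\left(O \right)} = - 2 O$ ($b{\left(O \right)} = \left(0 + O\right) - 3 O = O - 3 O = - 2 O$)
$b{\left(7 \right)} + B{\left(-4 \right)} \left(-42\right) = \left(-2\right) 7 + 2 \left(-4\right) \left(100 - 4\right) \left(-42\right) = -14 + 2 \left(-4\right) 96 \left(-42\right) = -14 - -32256 = -14 + 32256 = 32242$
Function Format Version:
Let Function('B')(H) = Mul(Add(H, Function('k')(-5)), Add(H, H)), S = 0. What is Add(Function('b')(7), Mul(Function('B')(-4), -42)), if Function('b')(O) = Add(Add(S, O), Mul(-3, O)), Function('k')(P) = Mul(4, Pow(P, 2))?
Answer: 32242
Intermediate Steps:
Function('B')(H) = Mul(2, H, Add(100, H)) (Function('B')(H) = Mul(Add(H, Mul(4, Pow(-5, 2))), Add(H, H)) = Mul(Add(H, Mul(4, 25)), Mul(2, H)) = Mul(Add(H, 100), Mul(2, H)) = Mul(Add(100, H), Mul(2, H)) = Mul(2, H, Add(100, H)))
Function('b')(O) = Mul(-2, O) (Function('b')(O) = Add(Add(0, O), Mul(-3, O)) = Add(O, Mul(-3, O)) = Mul(-2, O))
Add(Function('b')(7), Mul(Function('B')(-4), -42)) = Add(Mul(-2, 7), Mul(Mul(2, -4, Add(100, -4)), -42)) = Add(-14, Mul(Mul(2, -4, 96), -42)) = Add(-14, Mul(-768, -42)) = Add(-14, 32256) = 32242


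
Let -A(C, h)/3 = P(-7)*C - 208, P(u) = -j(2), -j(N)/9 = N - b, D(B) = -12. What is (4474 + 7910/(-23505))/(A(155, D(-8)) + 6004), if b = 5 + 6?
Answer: 21030692/208221393 ≈ 0.10100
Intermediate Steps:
b = 11
j(N) = 99 - 9*N (j(N) = -9*(N - 1*11) = -9*(N - 11) = -9*(-11 + N) = 99 - 9*N)
P(u) = -81 (P(u) = -(99 - 9*2) = -(99 - 18) = -1*81 = -81)
A(C, h) = 624 + 243*C (A(C, h) = -3*(-81*C - 208) = -3*(-208 - 81*C) = 624 + 243*C)
(4474 + 7910/(-23505))/(A(155, D(-8)) + 6004) = (4474 + 7910/(-23505))/((624 + 243*155) + 6004) = (4474 + 7910*(-1/23505))/((624 + 37665) + 6004) = (4474 - 1582/4701)/(38289 + 6004) = (21030692/4701)/44293 = (21030692/4701)*(1/44293) = 21030692/208221393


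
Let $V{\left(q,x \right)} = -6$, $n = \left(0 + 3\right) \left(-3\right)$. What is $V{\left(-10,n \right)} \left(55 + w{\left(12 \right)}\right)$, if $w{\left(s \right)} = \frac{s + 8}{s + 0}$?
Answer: $-340$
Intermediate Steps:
$n = -9$ ($n = 3 \left(-3\right) = -9$)
$w{\left(s \right)} = \frac{8 + s}{s}$
$V{\left(-10,n \right)} \left(55 + w{\left(12 \right)}\right) = - 6 \left(55 + \frac{8 + 12}{12}\right) = - 6 \left(55 + \frac{1}{12} \cdot 20\right) = - 6 \left(55 + \frac{5}{3}\right) = \left(-6\right) \frac{170}{3} = -340$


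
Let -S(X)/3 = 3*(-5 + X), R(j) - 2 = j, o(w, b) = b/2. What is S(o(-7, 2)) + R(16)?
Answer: 54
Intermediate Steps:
o(w, b) = b/2 (o(w, b) = b*(½) = b/2)
R(j) = 2 + j
S(X) = 45 - 9*X (S(X) = -9*(-5 + X) = -3*(-15 + 3*X) = 45 - 9*X)
S(o(-7, 2)) + R(16) = (45 - 9*2/2) + (2 + 16) = (45 - 9*1) + 18 = (45 - 9) + 18 = 36 + 18 = 54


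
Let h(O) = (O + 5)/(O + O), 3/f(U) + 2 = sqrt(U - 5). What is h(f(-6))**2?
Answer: (7 - 5*I*sqrt(11))**2/36 ≈ -6.2778 - 6.449*I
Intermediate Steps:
f(U) = 3/(-2 + sqrt(-5 + U)) (f(U) = 3/(-2 + sqrt(U - 5)) = 3/(-2 + sqrt(-5 + U)))
h(O) = (5 + O)/(2*O) (h(O) = (5 + O)/((2*O)) = (5 + O)*(1/(2*O)) = (5 + O)/(2*O))
h(f(-6))**2 = ((5 + 3/(-2 + sqrt(-5 - 6)))/(2*((3/(-2 + sqrt(-5 - 6))))))**2 = ((5 + 3/(-2 + sqrt(-11)))/(2*((3/(-2 + sqrt(-11))))))**2 = ((5 + 3/(-2 + I*sqrt(11)))/(2*((3/(-2 + I*sqrt(11))))))**2 = ((-2/3 + I*sqrt(11)/3)*(5 + 3/(-2 + I*sqrt(11)))/2)**2 = ((5 + 3/(-2 + I*sqrt(11)))*(-2/3 + I*sqrt(11)/3)/2)**2 = (5 + 3/(-2 + I*sqrt(11)))**2*(-2/3 + I*sqrt(11)/3)**2/4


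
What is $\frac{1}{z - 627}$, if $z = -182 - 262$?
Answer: $- \frac{1}{1071} \approx -0.00093371$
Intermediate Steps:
$z = -444$ ($z = -182 - 262 = -444$)
$\frac{1}{z - 627} = \frac{1}{-444 - 627} = \frac{1}{-1071} = - \frac{1}{1071}$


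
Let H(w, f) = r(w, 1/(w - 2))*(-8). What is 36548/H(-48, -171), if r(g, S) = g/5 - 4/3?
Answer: 137055/328 ≈ 417.85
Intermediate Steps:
r(g, S) = -4/3 + g/5 (r(g, S) = g*(1/5) - 4*1/3 = g/5 - 4/3 = -4/3 + g/5)
H(w, f) = 32/3 - 8*w/5 (H(w, f) = (-4/3 + w/5)*(-8) = 32/3 - 8*w/5)
36548/H(-48, -171) = 36548/(32/3 - 8/5*(-48)) = 36548/(32/3 + 384/5) = 36548/(1312/15) = 36548*(15/1312) = 137055/328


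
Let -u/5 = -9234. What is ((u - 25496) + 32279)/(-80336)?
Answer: -52953/80336 ≈ -0.65914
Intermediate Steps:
u = 46170 (u = -5*(-9234) = 46170)
((u - 25496) + 32279)/(-80336) = ((46170 - 25496) + 32279)/(-80336) = (20674 + 32279)*(-1/80336) = 52953*(-1/80336) = -52953/80336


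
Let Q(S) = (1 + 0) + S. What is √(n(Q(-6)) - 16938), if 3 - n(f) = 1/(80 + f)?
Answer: I*√3810378/15 ≈ 130.13*I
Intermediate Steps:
Q(S) = 1 + S
n(f) = 3 - 1/(80 + f)
√(n(Q(-6)) - 16938) = √((239 + 3*(1 - 6))/(80 + (1 - 6)) - 16938) = √((239 + 3*(-5))/(80 - 5) - 16938) = √((239 - 15)/75 - 16938) = √((1/75)*224 - 16938) = √(224/75 - 16938) = √(-1270126/75) = I*√3810378/15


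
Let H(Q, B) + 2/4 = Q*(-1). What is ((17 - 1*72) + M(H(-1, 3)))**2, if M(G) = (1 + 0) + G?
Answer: 11449/4 ≈ 2862.3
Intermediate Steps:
H(Q, B) = -1/2 - Q (H(Q, B) = -1/2 + Q*(-1) = -1/2 - Q)
M(G) = 1 + G
((17 - 1*72) + M(H(-1, 3)))**2 = ((17 - 1*72) + (1 + (-1/2 - 1*(-1))))**2 = ((17 - 72) + (1 + (-1/2 + 1)))**2 = (-55 + (1 + 1/2))**2 = (-55 + 3/2)**2 = (-107/2)**2 = 11449/4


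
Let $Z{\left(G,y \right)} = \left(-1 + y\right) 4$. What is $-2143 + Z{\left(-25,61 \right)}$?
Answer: $-1903$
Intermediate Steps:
$Z{\left(G,y \right)} = -4 + 4 y$
$-2143 + Z{\left(-25,61 \right)} = -2143 + \left(-4 + 4 \cdot 61\right) = -2143 + \left(-4 + 244\right) = -2143 + 240 = -1903$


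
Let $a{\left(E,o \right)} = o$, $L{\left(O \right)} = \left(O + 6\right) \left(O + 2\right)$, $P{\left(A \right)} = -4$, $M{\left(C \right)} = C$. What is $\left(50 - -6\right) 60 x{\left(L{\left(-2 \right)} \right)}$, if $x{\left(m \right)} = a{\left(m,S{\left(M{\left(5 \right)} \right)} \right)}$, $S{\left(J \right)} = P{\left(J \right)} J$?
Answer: $-67200$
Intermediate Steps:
$L{\left(O \right)} = \left(2 + O\right) \left(6 + O\right)$ ($L{\left(O \right)} = \left(6 + O\right) \left(2 + O\right) = \left(2 + O\right) \left(6 + O\right)$)
$S{\left(J \right)} = - 4 J$
$x{\left(m \right)} = -20$ ($x{\left(m \right)} = \left(-4\right) 5 = -20$)
$\left(50 - -6\right) 60 x{\left(L{\left(-2 \right)} \right)} = \left(50 - -6\right) 60 \left(-20\right) = \left(50 + 6\right) 60 \left(-20\right) = 56 \cdot 60 \left(-20\right) = 3360 \left(-20\right) = -67200$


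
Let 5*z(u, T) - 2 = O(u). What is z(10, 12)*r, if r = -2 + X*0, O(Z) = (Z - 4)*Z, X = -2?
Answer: -124/5 ≈ -24.800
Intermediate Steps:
O(Z) = Z*(-4 + Z) (O(Z) = (-4 + Z)*Z = Z*(-4 + Z))
r = -2 (r = -2 - 2*0 = -2 + 0 = -2)
z(u, T) = 2/5 + u*(-4 + u)/5 (z(u, T) = 2/5 + (u*(-4 + u))/5 = 2/5 + u*(-4 + u)/5)
z(10, 12)*r = (2/5 + (1/5)*10*(-4 + 10))*(-2) = (2/5 + (1/5)*10*6)*(-2) = (2/5 + 12)*(-2) = (62/5)*(-2) = -124/5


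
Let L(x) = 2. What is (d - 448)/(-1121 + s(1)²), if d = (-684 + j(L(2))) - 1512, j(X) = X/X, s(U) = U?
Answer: 2643/1120 ≈ 2.3598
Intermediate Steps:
j(X) = 1
d = -2195 (d = (-684 + 1) - 1512 = -683 - 1512 = -2195)
(d - 448)/(-1121 + s(1)²) = (-2195 - 448)/(-1121 + 1²) = -2643/(-1121 + 1) = -2643/(-1120) = -2643*(-1/1120) = 2643/1120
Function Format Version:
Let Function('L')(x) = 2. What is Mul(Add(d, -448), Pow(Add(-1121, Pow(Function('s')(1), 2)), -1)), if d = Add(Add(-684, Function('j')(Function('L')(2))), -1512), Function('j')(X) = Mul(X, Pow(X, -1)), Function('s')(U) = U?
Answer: Rational(2643, 1120) ≈ 2.3598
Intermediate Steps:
Function('j')(X) = 1
d = -2195 (d = Add(Add(-684, 1), -1512) = Add(-683, -1512) = -2195)
Mul(Add(d, -448), Pow(Add(-1121, Pow(Function('s')(1), 2)), -1)) = Mul(Add(-2195, -448), Pow(Add(-1121, Pow(1, 2)), -1)) = Mul(-2643, Pow(Add(-1121, 1), -1)) = Mul(-2643, Pow(-1120, -1)) = Mul(-2643, Rational(-1, 1120)) = Rational(2643, 1120)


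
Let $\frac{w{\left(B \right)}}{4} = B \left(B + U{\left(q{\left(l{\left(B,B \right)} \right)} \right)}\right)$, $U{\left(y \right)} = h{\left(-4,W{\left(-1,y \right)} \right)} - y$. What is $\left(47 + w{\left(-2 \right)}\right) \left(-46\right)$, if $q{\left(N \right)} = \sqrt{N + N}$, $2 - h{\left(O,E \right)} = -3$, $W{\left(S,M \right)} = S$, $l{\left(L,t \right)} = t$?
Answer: $-1058 - 736 i \approx -1058.0 - 736.0 i$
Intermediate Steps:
$h{\left(O,E \right)} = 5$ ($h{\left(O,E \right)} = 2 - -3 = 2 + 3 = 5$)
$q{\left(N \right)} = \sqrt{2} \sqrt{N}$ ($q{\left(N \right)} = \sqrt{2 N} = \sqrt{2} \sqrt{N}$)
$U{\left(y \right)} = 5 - y$
$w{\left(B \right)} = 4 B \left(5 + B - \sqrt{2} \sqrt{B}\right)$ ($w{\left(B \right)} = 4 B \left(B - \left(-5 + \sqrt{2} \sqrt{B}\right)\right) = 4 B \left(5 + B - \sqrt{2} \sqrt{B}\right)$)
$\left(47 + w{\left(-2 \right)}\right) \left(-46\right) = \left(47 + 4 \left(-2\right) \left(5 - 2 - \sqrt{2} \sqrt{-2}\right)\right) \left(-46\right) = \left(47 + 4 \left(-2\right) \left(5 - 2 - \sqrt{2} i \sqrt{2}\right)\right) \left(-46\right) = \left(47 + 4 \left(-2\right) \left(5 - 2 - 2 i\right)\right) \left(-46\right) = \left(47 + 4 \left(-2\right) \left(3 - 2 i\right)\right) \left(-46\right) = \left(47 - \left(24 - 16 i\right)\right) \left(-46\right) = \left(23 + 16 i\right) \left(-46\right) = -1058 - 736 i$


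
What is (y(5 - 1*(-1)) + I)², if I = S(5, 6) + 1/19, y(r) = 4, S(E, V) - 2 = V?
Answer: 52441/361 ≈ 145.27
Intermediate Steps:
S(E, V) = 2 + V
I = 153/19 (I = (2 + 6) + 1/19 = 8 + 1/19 = 153/19 ≈ 8.0526)
(y(5 - 1*(-1)) + I)² = (4 + 153/19)² = (229/19)² = 52441/361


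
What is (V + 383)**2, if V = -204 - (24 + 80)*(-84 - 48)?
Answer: 193404649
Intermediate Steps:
V = 13524 (V = -204 - 104*(-132) = -204 - 1*(-13728) = -204 + 13728 = 13524)
(V + 383)**2 = (13524 + 383)**2 = 13907**2 = 193404649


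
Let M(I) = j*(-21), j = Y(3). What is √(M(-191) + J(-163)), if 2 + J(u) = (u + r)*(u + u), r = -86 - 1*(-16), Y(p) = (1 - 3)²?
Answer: 4*√4742 ≈ 275.45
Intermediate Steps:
Y(p) = 4 (Y(p) = (-2)² = 4)
j = 4
r = -70 (r = -86 + 16 = -70)
J(u) = -2 + 2*u*(-70 + u) (J(u) = -2 + (u - 70)*(u + u) = -2 + (-70 + u)*(2*u) = -2 + 2*u*(-70 + u))
M(I) = -84 (M(I) = 4*(-21) = -84)
√(M(-191) + J(-163)) = √(-84 + (-2 - 140*(-163) + 2*(-163)²)) = √(-84 + (-2 + 22820 + 2*26569)) = √(-84 + (-2 + 22820 + 53138)) = √(-84 + 75956) = √75872 = 4*√4742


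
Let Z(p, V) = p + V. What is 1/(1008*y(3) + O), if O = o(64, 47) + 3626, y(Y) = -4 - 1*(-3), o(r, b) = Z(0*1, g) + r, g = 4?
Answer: 1/2686 ≈ 0.00037230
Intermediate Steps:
Z(p, V) = V + p
o(r, b) = 4 + r (o(r, b) = (4 + 0*1) + r = (4 + 0) + r = 4 + r)
y(Y) = -1 (y(Y) = -4 + 3 = -1)
O = 3694 (O = (4 + 64) + 3626 = 68 + 3626 = 3694)
1/(1008*y(3) + O) = 1/(1008*(-1) + 3694) = 1/(-1008 + 3694) = 1/2686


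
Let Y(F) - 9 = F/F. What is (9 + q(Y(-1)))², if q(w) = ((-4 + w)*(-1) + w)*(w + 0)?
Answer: 2401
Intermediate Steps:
Y(F) = 10 (Y(F) = 9 + F/F = 9 + 1 = 10)
q(w) = 4*w (q(w) = ((4 - w) + w)*w = 4*w)
(9 + q(Y(-1)))² = (9 + 4*10)² = (9 + 40)² = 49² = 2401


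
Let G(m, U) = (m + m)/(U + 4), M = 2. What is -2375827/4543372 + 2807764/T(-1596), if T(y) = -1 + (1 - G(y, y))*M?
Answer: -2538587974821765/2721479828 ≈ -9.3280e+5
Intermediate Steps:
G(m, U) = 2*m/(4 + U) (G(m, U) = (2*m)/(4 + U) = 2*m/(4 + U))
T(y) = 1 - 4*y/(4 + y) (T(y) = -1 + (1 - 2*y/(4 + y))*2 = -1 + (2 - 4*y/(4 + y)) = 1 - 4*y/(4 + y))
-2375827/4543372 + 2807764/T(-1596) = -2375827/4543372 + 2807764/(((4 - 3*(-1596))/(4 - 1596))) = -2375827*1/4543372 + 2807764/(((4 + 4788)/(-1592))) = -2375827/4543372 + 2807764/((-1/1592*4792)) = -2375827/4543372 + 2807764/(-599/199) = -2375827/4543372 + 2807764*(-199/599) = -2375827/4543372 - 558745036/599 = -2538587974821765/2721479828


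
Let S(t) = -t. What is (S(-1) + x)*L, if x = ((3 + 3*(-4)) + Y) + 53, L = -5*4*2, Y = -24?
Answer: -840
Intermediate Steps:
L = -40 (L = -20*2 = -40)
x = 20 (x = ((3 + 3*(-4)) - 24) + 53 = ((3 - 12) - 24) + 53 = (-9 - 24) + 53 = -33 + 53 = 20)
(S(-1) + x)*L = (-1*(-1) + 20)*(-40) = (1 + 20)*(-40) = 21*(-40) = -840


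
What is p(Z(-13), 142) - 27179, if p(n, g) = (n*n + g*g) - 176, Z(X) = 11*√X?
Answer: -8764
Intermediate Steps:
p(n, g) = -176 + g² + n² (p(n, g) = (n² + g²) - 176 = (g² + n²) - 176 = -176 + g² + n²)
p(Z(-13), 142) - 27179 = (-176 + 142² + (11*√(-13))²) - 27179 = (-176 + 20164 + (11*(I*√13))²) - 27179 = (-176 + 20164 + (11*I*√13)²) - 27179 = (-176 + 20164 - 1573) - 27179 = 18415 - 27179 = -8764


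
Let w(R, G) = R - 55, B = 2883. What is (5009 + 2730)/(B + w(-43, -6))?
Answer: 7739/2785 ≈ 2.7788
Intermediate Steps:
w(R, G) = -55 + R
(5009 + 2730)/(B + w(-43, -6)) = (5009 + 2730)/(2883 + (-55 - 43)) = 7739/(2883 - 98) = 7739/2785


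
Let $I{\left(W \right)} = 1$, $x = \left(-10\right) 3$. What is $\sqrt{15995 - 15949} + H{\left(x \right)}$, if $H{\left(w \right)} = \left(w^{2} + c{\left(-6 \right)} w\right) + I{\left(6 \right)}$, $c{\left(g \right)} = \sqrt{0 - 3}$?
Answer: $901 + \sqrt{46} - 30 i \sqrt{3} \approx 907.78 - 51.962 i$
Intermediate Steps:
$x = -30$
$c{\left(g \right)} = i \sqrt{3}$ ($c{\left(g \right)} = \sqrt{-3} = i \sqrt{3}$)
$H{\left(w \right)} = 1 + w^{2} + i w \sqrt{3}$ ($H{\left(w \right)} = \left(w^{2} + i \sqrt{3} w\right) + 1 = \left(w^{2} + i w \sqrt{3}\right) + 1 = 1 + w^{2} + i w \sqrt{3}$)
$\sqrt{15995 - 15949} + H{\left(x \right)} = \sqrt{15995 - 15949} + \left(1 + \left(-30\right)^{2} + i \left(-30\right) \sqrt{3}\right) = \sqrt{46} + \left(1 + 900 - 30 i \sqrt{3}\right) = \sqrt{46} + \left(901 - 30 i \sqrt{3}\right) = 901 + \sqrt{46} - 30 i \sqrt{3}$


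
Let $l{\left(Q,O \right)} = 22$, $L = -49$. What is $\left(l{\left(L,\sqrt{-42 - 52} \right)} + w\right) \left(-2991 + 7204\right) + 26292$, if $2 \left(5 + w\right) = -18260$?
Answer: $-38366777$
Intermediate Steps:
$w = -9135$ ($w = -5 + \frac{1}{2} \left(-18260\right) = -5 - 9130 = -9135$)
$\left(l{\left(L,\sqrt{-42 - 52} \right)} + w\right) \left(-2991 + 7204\right) + 26292 = \left(22 - 9135\right) \left(-2991 + 7204\right) + 26292 = \left(-9113\right) 4213 + 26292 = -38393069 + 26292 = -38366777$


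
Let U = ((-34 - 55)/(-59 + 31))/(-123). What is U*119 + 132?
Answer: 63431/492 ≈ 128.92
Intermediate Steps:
U = -89/3444 (U = -89/(-28)*(-1/123) = -89*(-1/28)*(-1/123) = (89/28)*(-1/123) = -89/3444 ≈ -0.025842)
U*119 + 132 = -89/3444*119 + 132 = -1513/492 + 132 = 63431/492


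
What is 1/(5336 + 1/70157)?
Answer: 70157/374357753 ≈ 0.00018741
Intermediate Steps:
1/(5336 + 1/70157) = 1/(374357753/70157) = 70157/374357753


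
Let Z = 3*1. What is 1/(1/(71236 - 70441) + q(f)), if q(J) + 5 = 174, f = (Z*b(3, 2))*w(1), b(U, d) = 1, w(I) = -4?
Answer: 795/134356 ≈ 0.0059171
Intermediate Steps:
Z = 3
f = -12 (f = (3*1)*(-4) = 3*(-4) = -12)
q(J) = 169 (q(J) = -5 + 174 = 169)
1/(1/(71236 - 70441) + q(f)) = 1/(1/(71236 - 70441) + 169) = 1/(1/795 + 169) = 1/(134356/795) = 795/134356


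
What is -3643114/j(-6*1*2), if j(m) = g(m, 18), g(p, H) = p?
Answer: 1821557/6 ≈ 3.0359e+5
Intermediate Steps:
j(m) = m
-3643114/j(-6*1*2) = -3643114/(-6*1*2) = -3643114/((-6*2)) = -3643114/(-12) = -3643114*(-1/12) = 1821557/6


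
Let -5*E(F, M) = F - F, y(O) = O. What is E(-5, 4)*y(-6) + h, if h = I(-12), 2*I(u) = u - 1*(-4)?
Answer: -4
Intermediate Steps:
I(u) = 2 + u/2 (I(u) = (u - 1*(-4))/2 = (u + 4)/2 = (4 + u)/2 = 2 + u/2)
h = -4 (h = 2 + (½)*(-12) = 2 - 6 = -4)
E(F, M) = 0 (E(F, M) = -(F - F)/5 = -⅕*0 = 0)
E(-5, 4)*y(-6) + h = 0*(-6) - 4 = 0 - 4 = -4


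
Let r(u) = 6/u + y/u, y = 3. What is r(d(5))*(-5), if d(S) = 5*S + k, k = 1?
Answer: -45/26 ≈ -1.7308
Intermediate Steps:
d(S) = 1 + 5*S (d(S) = 5*S + 1 = 1 + 5*S)
r(u) = 9/u (r(u) = 6/u + 3/u = 9/u)
r(d(5))*(-5) = (9/(1 + 5*5))*(-5) = (9/(1 + 25))*(-5) = (9/26)*(-5) = -45/26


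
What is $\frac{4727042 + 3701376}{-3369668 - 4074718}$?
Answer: $- \frac{4214209}{3722193} \approx -1.1322$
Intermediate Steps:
$\frac{4727042 + 3701376}{-3369668 - 4074718} = \frac{8428418}{-7444386} = 8428418 \left(- \frac{1}{7444386}\right) = - \frac{4214209}{3722193}$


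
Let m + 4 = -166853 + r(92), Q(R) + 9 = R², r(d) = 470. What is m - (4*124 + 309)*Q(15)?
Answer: -340267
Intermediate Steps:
Q(R) = -9 + R²
m = -166387 (m = -4 + (-166853 + 470) = -4 - 166383 = -166387)
m - (4*124 + 309)*Q(15) = -166387 - (4*124 + 309)*(-9 + 15²) = -166387 - (496 + 309)*(-9 + 225) = -166387 - 805*216 = -166387 - 1*173880 = -166387 - 173880 = -340267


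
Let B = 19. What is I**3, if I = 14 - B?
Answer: -125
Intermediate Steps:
I = -5 (I = 14 - 1*19 = 14 - 19 = -5)
I**3 = (-5)**3 = -125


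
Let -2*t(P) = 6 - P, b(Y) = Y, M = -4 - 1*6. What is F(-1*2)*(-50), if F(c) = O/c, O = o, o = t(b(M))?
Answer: -200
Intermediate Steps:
M = -10 (M = -4 - 6 = -10)
t(P) = -3 + P/2 (t(P) = -(6 - P)/2 = -3 + P/2)
o = -8 (o = -3 + (½)*(-10) = -3 - 5 = -8)
O = -8
F(c) = -8/c
F(-1*2)*(-50) = -8/((-1*2))*(-50) = -8/(-2)*(-50) = -8*(-½)*(-50) = 4*(-50) = -200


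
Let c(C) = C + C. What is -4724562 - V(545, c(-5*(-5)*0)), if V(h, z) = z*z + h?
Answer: -4725107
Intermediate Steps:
c(C) = 2*C
V(h, z) = h + z**2 (V(h, z) = z**2 + h = h + z**2)
-4724562 - V(545, c(-5*(-5)*0)) = -4724562 - (545 + (2*(-5*(-5)*0))**2) = -4724562 - (545 + (2*(25*0))**2) = -4724562 - (545 + (2*0)**2) = -4724562 - (545 + 0**2) = -4724562 - (545 + 0) = -4724562 - 1*545 = -4724562 - 545 = -4725107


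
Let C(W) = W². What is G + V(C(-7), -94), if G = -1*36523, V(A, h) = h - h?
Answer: -36523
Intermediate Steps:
V(A, h) = 0
G = -36523
G + V(C(-7), -94) = -36523 + 0 = -36523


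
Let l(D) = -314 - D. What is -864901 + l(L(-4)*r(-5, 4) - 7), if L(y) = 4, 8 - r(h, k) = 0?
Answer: -865240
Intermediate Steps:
r(h, k) = 8 (r(h, k) = 8 - 1*0 = 8 + 0 = 8)
-864901 + l(L(-4)*r(-5, 4) - 7) = -864901 + (-314 - (4*8 - 7)) = -864901 + (-314 - (32 - 7)) = -864901 + (-314 - 1*25) = -864901 + (-314 - 25) = -864901 - 339 = -865240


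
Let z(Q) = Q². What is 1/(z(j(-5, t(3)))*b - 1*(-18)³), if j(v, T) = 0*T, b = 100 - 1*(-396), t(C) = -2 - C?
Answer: 1/5832 ≈ 0.00017147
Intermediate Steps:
b = 496 (b = 100 + 396 = 496)
j(v, T) = 0
1/(z(j(-5, t(3)))*b - 1*(-18)³) = 1/(0²*496 - 1*(-18)³) = 1/(0*496 - 1*(-5832)) = 1/(0 + 5832) = 1/5832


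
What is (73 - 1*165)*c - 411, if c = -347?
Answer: 31513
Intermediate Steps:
(73 - 1*165)*c - 411 = (73 - 1*165)*(-347) - 411 = (73 - 165)*(-347) - 411 = -92*(-347) - 411 = 31924 - 411 = 31513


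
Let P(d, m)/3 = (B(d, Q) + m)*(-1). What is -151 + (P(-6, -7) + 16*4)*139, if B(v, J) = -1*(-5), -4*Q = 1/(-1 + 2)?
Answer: 9579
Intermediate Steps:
Q = -1/4 (Q = -1/(4*(-1 + 2)) = -1/4/1 = -1/4*1 = -1/4 ≈ -0.25000)
B(v, J) = 5
P(d, m) = -15 - 3*m (P(d, m) = 3*((5 + m)*(-1)) = 3*(-5 - m) = -15 - 3*m)
-151 + (P(-6, -7) + 16*4)*139 = -151 + ((-15 - 3*(-7)) + 16*4)*139 = -151 + ((-15 + 21) + 64)*139 = -151 + (6 + 64)*139 = -151 + 70*139 = -151 + 9730 = 9579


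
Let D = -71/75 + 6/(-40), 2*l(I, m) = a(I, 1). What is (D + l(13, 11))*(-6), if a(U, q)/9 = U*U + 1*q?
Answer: -229171/50 ≈ -4583.4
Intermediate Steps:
a(U, q) = 9*q + 9*U² (a(U, q) = 9*(U*U + 1*q) = 9*(U² + q) = 9*(q + U²) = 9*q + 9*U²)
l(I, m) = 9/2 + 9*I²/2 (l(I, m) = (9*1 + 9*I²)/2 = (9 + 9*I²)/2 = 9/2 + 9*I²/2)
D = -329/300 (D = -71*1/75 + 6*(-1/40) = -71/75 - 3/20 = -329/300 ≈ -1.0967)
(D + l(13, 11))*(-6) = (-329/300 + (9/2 + (9/2)*13²))*(-6) = (-329/300 + (9/2 + (9/2)*169))*(-6) = (-329/300 + (9/2 + 1521/2))*(-6) = (-329/300 + 765)*(-6) = (229171/300)*(-6) = -229171/50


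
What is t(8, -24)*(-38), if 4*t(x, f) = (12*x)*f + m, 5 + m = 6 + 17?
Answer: 21717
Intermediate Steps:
m = 18 (m = -5 + (6 + 17) = -5 + 23 = 18)
t(x, f) = 9/2 + 3*f*x (t(x, f) = ((12*x)*f + 18)/4 = (12*f*x + 18)/4 = (18 + 12*f*x)/4 = 9/2 + 3*f*x)
t(8, -24)*(-38) = (9/2 + 3*(-24)*8)*(-38) = (9/2 - 576)*(-38) = -1143/2*(-38) = 21717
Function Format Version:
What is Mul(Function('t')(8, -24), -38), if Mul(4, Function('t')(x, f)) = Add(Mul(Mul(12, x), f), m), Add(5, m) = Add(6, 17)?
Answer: 21717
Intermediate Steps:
m = 18 (m = Add(-5, Add(6, 17)) = Add(-5, 23) = 18)
Function('t')(x, f) = Add(Rational(9, 2), Mul(3, f, x)) (Function('t')(x, f) = Mul(Rational(1, 4), Add(Mul(Mul(12, x), f), 18)) = Mul(Rational(1, 4), Add(Mul(12, f, x), 18)) = Mul(Rational(1, 4), Add(18, Mul(12, f, x))) = Add(Rational(9, 2), Mul(3, f, x)))
Mul(Function('t')(8, -24), -38) = Mul(Add(Rational(9, 2), Mul(3, -24, 8)), -38) = Mul(Add(Rational(9, 2), -576), -38) = Mul(Rational(-1143, 2), -38) = 21717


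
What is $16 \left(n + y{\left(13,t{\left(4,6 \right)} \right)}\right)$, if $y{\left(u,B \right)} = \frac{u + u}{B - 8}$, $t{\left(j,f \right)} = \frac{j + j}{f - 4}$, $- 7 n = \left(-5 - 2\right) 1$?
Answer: $-88$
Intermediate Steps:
$n = 1$ ($n = - \frac{\left(-5 - 2\right) 1}{7} = - \frac{\left(-7\right) 1}{7} = \left(- \frac{1}{7}\right) \left(-7\right) = 1$)
$t{\left(j,f \right)} = \frac{2 j}{-4 + f}$
$y{\left(u,B \right)} = \frac{2 u}{-8 + B}$
$16 \left(n + y{\left(13,t{\left(4,6 \right)} \right)}\right) = 16 \left(1 + 2 \cdot 13 \frac{1}{-8 + 2 \cdot 4 \frac{1}{-4 + 6}}\right) = 16 \left(1 + 2 \cdot 13 \frac{1}{-8 + 2 \cdot 4 \cdot \frac{1}{2}}\right) = 16 \left(1 + 2 \cdot 13 \frac{1}{-8 + 4}\right) = 16 \left(1 + 2 \cdot 13 \frac{1}{-4}\right) = 16 \left(1 + 2 \cdot 13 \left(- \frac{1}{4}\right)\right) = 16 \left(1 - \frac{13}{2}\right) = 16 \left(- \frac{11}{2}\right) = -88$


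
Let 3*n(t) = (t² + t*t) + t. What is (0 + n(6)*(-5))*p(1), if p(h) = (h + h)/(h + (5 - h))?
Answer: -52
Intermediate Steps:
n(t) = t/3 + 2*t²/3 (n(t) = ((t² + t*t) + t)/3 = ((t² + t²) + t)/3 = (2*t² + t)/3 = (t + 2*t²)/3 = t/3 + 2*t²/3)
p(h) = 2*h/5 (p(h) = (2*h)/5 = (2*h)*(⅕) = 2*h/5)
(0 + n(6)*(-5))*p(1) = (0 + ((⅓)*6*(1 + 2*6))*(-5))*((⅖)*1) = (0 + ((⅓)*6*(1 + 12))*(-5))*(⅖) = (0 + ((⅓)*6*13)*(-5))*(⅖) = (0 + 26*(-5))*(⅖) = (0 - 130)*(⅖) = -130*⅖ = -52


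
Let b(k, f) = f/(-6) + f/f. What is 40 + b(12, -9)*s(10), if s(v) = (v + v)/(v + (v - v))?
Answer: 45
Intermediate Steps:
b(k, f) = 1 - f/6 (b(k, f) = f*(-⅙) + 1 = -f/6 + 1 = 1 - f/6)
s(v) = 2 (s(v) = (2*v)/(v + 0) = (2*v)/v = 2)
40 + b(12, -9)*s(10) = 40 + (1 - ⅙*(-9))*2 = 40 + (1 + 3/2)*2 = 40 + (5/2)*2 = 40 + 5 = 45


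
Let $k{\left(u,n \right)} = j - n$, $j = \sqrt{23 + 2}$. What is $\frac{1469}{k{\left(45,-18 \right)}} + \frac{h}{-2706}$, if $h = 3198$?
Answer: $\frac{15860}{253} \approx 62.688$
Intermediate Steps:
$j = 5$ ($j = \sqrt{25} = 5$)
$k{\left(u,n \right)} = 5 - n$
$\frac{1469}{k{\left(45,-18 \right)}} + \frac{h}{-2706} = \frac{1469}{5 - -18} + \frac{3198}{-2706} = \frac{1469}{5 + 18} + 3198 \left(- \frac{1}{2706}\right) = \frac{1469}{23} - \frac{13}{11} = \frac{15860}{253}$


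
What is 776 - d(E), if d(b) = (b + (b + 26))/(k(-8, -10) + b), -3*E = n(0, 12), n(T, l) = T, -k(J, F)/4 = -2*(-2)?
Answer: 6221/8 ≈ 777.63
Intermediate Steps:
k(J, F) = -16 (k(J, F) = -(-8)*(-2) = -4*4 = -16)
E = 0 (E = -⅓*0 = 0)
d(b) = (26 + 2*b)/(-16 + b) (d(b) = (b + (b + 26))/(-16 + b) = (b + (26 + b))/(-16 + b) = (26 + 2*b)/(-16 + b))
776 - d(E) = 776 - 2*(13 + 0)/(-16 + 0) = 776 - 2*13/(-16) = 776 - 2*(-1)*13/16 = 776 - 1*(-13/8) = 776 + 13/8 = 6221/8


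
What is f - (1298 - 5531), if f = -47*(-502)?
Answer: 27827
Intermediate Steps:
f = 23594
f - (1298 - 5531) = 23594 - (1298 - 5531) = 23594 - 1*(-4233) = 23594 + 4233 = 27827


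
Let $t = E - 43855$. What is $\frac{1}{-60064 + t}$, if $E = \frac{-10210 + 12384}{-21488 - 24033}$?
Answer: $- \frac{45521}{4730498973} \approx -9.6229 \cdot 10^{-6}$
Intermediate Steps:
$E = - \frac{2174}{45521}$ ($E = \frac{2174}{-45521} = 2174 \left(- \frac{1}{45521}\right) = - \frac{2174}{45521} \approx -0.047758$)
$t = - \frac{1996325629}{45521}$ ($t = - \frac{2174}{45521} - 43855 = - \frac{1996325629}{45521} \approx -43855.0$)
$\frac{1}{-60064 + t} = \frac{1}{-60064 - \frac{1996325629}{45521}} = \frac{1}{- \frac{4730498973}{45521}} = - \frac{45521}{4730498973}$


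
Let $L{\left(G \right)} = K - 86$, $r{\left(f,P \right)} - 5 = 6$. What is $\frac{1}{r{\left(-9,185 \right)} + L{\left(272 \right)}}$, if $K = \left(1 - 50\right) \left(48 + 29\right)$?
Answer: $- \frac{1}{3848} \approx -0.00025988$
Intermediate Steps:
$K = -3773$ ($K = \left(-49\right) 77 = -3773$)
$r{\left(f,P \right)} = 11$ ($r{\left(f,P \right)} = 5 + 6 = 11$)
$L{\left(G \right)} = -3859$ ($L{\left(G \right)} = -3773 - 86 = -3859$)
$\frac{1}{r{\left(-9,185 \right)} + L{\left(272 \right)}} = \frac{1}{11 - 3859} = \frac{1}{-3848} = - \frac{1}{3848}$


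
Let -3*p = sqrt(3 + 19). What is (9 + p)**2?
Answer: (27 - sqrt(22))**2/9 ≈ 55.302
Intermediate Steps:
p = -sqrt(22)/3 (p = -sqrt(3 + 19)/3 = -sqrt(22)/3 ≈ -1.5635)
(9 + p)**2 = (9 - sqrt(22)/3)**2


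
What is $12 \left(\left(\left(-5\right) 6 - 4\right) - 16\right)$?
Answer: $-600$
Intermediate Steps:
$12 \left(\left(\left(-5\right) 6 - 4\right) - 16\right) = 12 \left(\left(-30 - 4\right) - 16\right) = 12 \left(-34 - 16\right) = 12 \left(-50\right) = -600$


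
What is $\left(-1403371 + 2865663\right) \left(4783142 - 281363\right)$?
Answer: $6582915417468$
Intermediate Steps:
$\left(-1403371 + 2865663\right) \left(4783142 - 281363\right) = 1462292 \cdot 4501779 = 6582915417468$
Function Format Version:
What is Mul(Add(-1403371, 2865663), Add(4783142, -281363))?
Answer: 6582915417468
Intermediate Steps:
Mul(Add(-1403371, 2865663), Add(4783142, -281363)) = Mul(1462292, 4501779) = 6582915417468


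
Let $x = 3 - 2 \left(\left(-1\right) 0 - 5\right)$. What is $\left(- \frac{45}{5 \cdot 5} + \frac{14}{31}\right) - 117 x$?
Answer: $- \frac{235964}{155} \approx -1522.3$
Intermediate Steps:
$x = 13$ ($x = 3 - 2 \left(0 - 5\right) = 3 - -10 = 3 + 10 = 13$)
$\left(- \frac{45}{5 \cdot 5} + \frac{14}{31}\right) - 117 x = \left(- \frac{45}{5 \cdot 5} + \frac{14}{31}\right) - 1521 = \left(- \frac{45}{25} + 14 \cdot \frac{1}{31}\right) - 1521 = \left(\left(-45\right) \frac{1}{25} + \frac{14}{31}\right) - 1521 = \left(- \frac{9}{5} + \frac{14}{31}\right) - 1521 = - \frac{209}{155} - 1521 = - \frac{235964}{155}$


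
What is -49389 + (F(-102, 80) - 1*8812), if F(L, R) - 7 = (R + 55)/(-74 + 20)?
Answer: -116393/2 ≈ -58197.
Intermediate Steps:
F(L, R) = 323/54 - R/54 (F(L, R) = 7 + (R + 55)/(-74 + 20) = 7 + (55 + R)/(-54) = 7 + (55 + R)*(-1/54) = 7 + (-55/54 - R/54) = 323/54 - R/54)
-49389 + (F(-102, 80) - 1*8812) = -49389 + ((323/54 - 1/54*80) - 1*8812) = -49389 + ((323/54 - 40/27) - 8812) = -49389 + (9/2 - 8812) = -49389 - 17615/2 = -116393/2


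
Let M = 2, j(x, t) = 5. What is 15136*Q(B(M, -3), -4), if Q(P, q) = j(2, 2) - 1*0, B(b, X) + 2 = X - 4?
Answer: 75680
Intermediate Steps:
B(b, X) = -6 + X (B(b, X) = -2 + (X - 4) = -2 + (-4 + X) = -6 + X)
Q(P, q) = 5 (Q(P, q) = 5 - 1*0 = 5 + 0 = 5)
15136*Q(B(M, -3), -4) = 15136*5 = 75680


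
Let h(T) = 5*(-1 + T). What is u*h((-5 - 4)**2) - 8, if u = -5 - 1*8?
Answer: -5208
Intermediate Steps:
h(T) = -5 + 5*T
u = -13 (u = -5 - 8 = -13)
u*h((-5 - 4)**2) - 8 = -13*(-5 + 5*(-5 - 4)**2) - 8 = -13*(-5 + 5*(-9)**2) - 8 = -13*(-5 + 5*81) - 8 = -13*(-5 + 405) - 8 = -13*400 - 8 = -5200 - 8 = -5208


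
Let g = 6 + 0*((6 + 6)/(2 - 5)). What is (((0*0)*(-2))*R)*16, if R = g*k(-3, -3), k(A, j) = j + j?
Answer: 0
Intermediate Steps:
k(A, j) = 2*j
g = 6 (g = 6 + 0*(12/(-3)) = 6 + 0*(12*(-1/3)) = 6 + 0*(-4) = 6 + 0 = 6)
R = -36 (R = 6*(2*(-3)) = 6*(-6) = -36)
(((0*0)*(-2))*R)*16 = (((0*0)*(-2))*(-36))*16 = ((0*(-2))*(-36))*16 = (0*(-36))*16 = 0*16 = 0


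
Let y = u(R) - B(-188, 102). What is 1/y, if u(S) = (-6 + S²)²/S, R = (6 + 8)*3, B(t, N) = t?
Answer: 7/516410 ≈ 1.3555e-5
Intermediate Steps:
R = 42 (R = 14*3 = 42)
u(S) = (-6 + S²)²/S
y = 516410/7 (y = (-6 + 42²)²/42 - 1*(-188) = (-6 + 1764)²/42 + 188 = (1/42)*1758² + 188 = (1/42)*3090564 + 188 = 515094/7 + 188 = 516410/7 ≈ 73773.)
1/y = 1/(516410/7) = 7/516410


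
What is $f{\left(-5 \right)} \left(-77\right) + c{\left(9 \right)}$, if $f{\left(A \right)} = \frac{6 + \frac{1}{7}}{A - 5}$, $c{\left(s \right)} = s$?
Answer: $\frac{563}{10} \approx 56.3$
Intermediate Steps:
$f{\left(A \right)} = \frac{43}{7 \left(-5 + A\right)}$ ($f{\left(A \right)} = \frac{6 + \frac{1}{7}}{-5 + A} = \frac{43}{7 \left(-5 + A\right)}$)
$f{\left(-5 \right)} \left(-77\right) + c{\left(9 \right)} = \frac{43}{7 \left(-5 - 5\right)} \left(-77\right) + 9 = \frac{43}{7 \left(-10\right)} \left(-77\right) + 9 = \frac{43}{7} \left(- \frac{1}{10}\right) \left(-77\right) + 9 = \left(- \frac{43}{70}\right) \left(-77\right) + 9 = \frac{473}{10} + 9 = \frac{563}{10}$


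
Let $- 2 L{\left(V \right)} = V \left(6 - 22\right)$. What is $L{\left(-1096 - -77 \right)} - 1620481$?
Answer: $-1628633$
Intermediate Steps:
$L{\left(V \right)} = 8 V$ ($L{\left(V \right)} = - \frac{V \left(6 - 22\right)}{2} = - \frac{V \left(-16\right)}{2} = - \frac{\left(-16\right) V}{2} = 8 V$)
$L{\left(-1096 - -77 \right)} - 1620481 = 8 \left(-1096 - -77\right) - 1620481 = 8 \left(-1096 + 77\right) - 1620481 = 8 \left(-1019\right) - 1620481 = -8152 - 1620481 = -1628633$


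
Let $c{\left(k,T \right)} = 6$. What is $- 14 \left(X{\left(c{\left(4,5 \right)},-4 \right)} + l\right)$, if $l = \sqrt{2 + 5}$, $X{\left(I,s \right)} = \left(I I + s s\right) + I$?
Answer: $-812 - 14 \sqrt{7} \approx -849.04$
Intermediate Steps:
$X{\left(I,s \right)} = I + I^{2} + s^{2}$ ($X{\left(I,s \right)} = \left(I^{2} + s^{2}\right) + I = I + I^{2} + s^{2}$)
$l = \sqrt{7} \approx 2.6458$
$- 14 \left(X{\left(c{\left(4,5 \right)},-4 \right)} + l\right) = - 14 \left(\left(6 + 6^{2} + \left(-4\right)^{2}\right) + \sqrt{7}\right) = - 14 \left(\left(6 + 36 + 16\right) + \sqrt{7}\right) = - 14 \left(58 + \sqrt{7}\right) = -812 - 14 \sqrt{7}$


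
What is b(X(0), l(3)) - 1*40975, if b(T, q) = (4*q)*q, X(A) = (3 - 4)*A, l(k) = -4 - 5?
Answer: -40651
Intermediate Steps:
l(k) = -9
X(A) = -A
b(T, q) = 4*q²
b(X(0), l(3)) - 1*40975 = 4*(-9)² - 1*40975 = 4*81 - 40975 = 324 - 40975 = -40651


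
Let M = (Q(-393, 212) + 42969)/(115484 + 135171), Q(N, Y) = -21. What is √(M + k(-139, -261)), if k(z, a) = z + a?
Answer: 2*I*√6280101619765/250655 ≈ 19.996*I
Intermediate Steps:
k(z, a) = a + z
M = 42948/250655 (M = (-21 + 42969)/(115484 + 135171) = 42948/250655 ≈ 0.17134)
√(M + k(-139, -261)) = √(42948/250655 + (-261 - 139)) = √(42948/250655 - 400) = √(-100219052/250655) = 2*I*√6280101619765/250655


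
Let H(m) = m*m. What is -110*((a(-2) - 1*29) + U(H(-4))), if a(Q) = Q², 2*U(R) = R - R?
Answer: 2750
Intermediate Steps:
H(m) = m²
U(R) = 0 (U(R) = (R - R)/2 = (½)*0 = 0)
-110*((a(-2) - 1*29) + U(H(-4))) = -110*(((-2)² - 1*29) + 0) = -110*((4 - 29) + 0) = -110*(-25 + 0) = -110*(-25) = 2750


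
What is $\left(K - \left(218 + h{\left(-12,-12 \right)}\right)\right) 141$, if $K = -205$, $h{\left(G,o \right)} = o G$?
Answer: $-79947$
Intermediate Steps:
$h{\left(G,o \right)} = G o$
$\left(K - \left(218 + h{\left(-12,-12 \right)}\right)\right) 141 = \left(-205 - \left(218 - -144\right)\right) 141 = \left(-205 - 362\right) 141 = \left(-567\right) 141 = -79947$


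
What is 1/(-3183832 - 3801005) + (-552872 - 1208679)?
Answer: -12304146602188/6984837 ≈ -1.7616e+6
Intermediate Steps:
1/(-3183832 - 3801005) + (-552872 - 1208679) = 1/(-6984837) - 1761551 = -1/6984837 - 1761551 = -12304146602188/6984837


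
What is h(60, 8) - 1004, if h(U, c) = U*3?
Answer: -824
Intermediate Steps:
h(U, c) = 3*U
h(60, 8) - 1004 = 3*60 - 1004 = 180 - 1004 = -824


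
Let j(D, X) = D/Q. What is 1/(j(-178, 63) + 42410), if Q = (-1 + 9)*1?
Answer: 4/169551 ≈ 2.3592e-5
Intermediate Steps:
Q = 8 (Q = 8*1 = 8)
j(D, X) = D/8
1/(j(-178, 63) + 42410) = 1/((⅛)*(-178) + 42410) = 1/(-89/4 + 42410) = 1/(169551/4) = 4/169551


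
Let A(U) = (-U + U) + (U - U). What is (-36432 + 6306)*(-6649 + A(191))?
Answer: 200307774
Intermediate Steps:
A(U) = 0 (A(U) = 0 + 0 = 0)
(-36432 + 6306)*(-6649 + A(191)) = (-36432 + 6306)*(-6649 + 0) = -30126*(-6649) = 200307774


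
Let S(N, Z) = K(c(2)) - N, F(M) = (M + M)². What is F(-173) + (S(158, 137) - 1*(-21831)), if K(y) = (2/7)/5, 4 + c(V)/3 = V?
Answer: 4948617/35 ≈ 1.4139e+5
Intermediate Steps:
c(V) = -12 + 3*V
F(M) = 4*M² (F(M) = (2*M)² = 4*M²)
K(y) = 2/35 (K(y) = (2*(⅐))*(⅕) = (2/7)*(⅕) = 2/35)
S(N, Z) = 2/35 - N
F(-173) + (S(158, 137) - 1*(-21831)) = 4*(-173)² + ((2/35 - 1*158) - 1*(-21831)) = 4*29929 + ((2/35 - 158) + 21831) = 119716 + (-5528/35 + 21831) = 119716 + 758557/35 = 4948617/35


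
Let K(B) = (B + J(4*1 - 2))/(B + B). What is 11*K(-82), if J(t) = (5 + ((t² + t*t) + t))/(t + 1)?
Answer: 847/164 ≈ 5.1646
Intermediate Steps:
J(t) = (5 + t + 2*t²)/(1 + t) (J(t) = (5 + ((t² + t²) + t))/(1 + t) = (5 + (2*t² + t))/(1 + t) = (5 + (t + 2*t²))/(1 + t) = (5 + t + 2*t²)/(1 + t))
K(B) = (5 + B)/(2*B) (K(B) = (B + (5 + (4*1 - 2) + 2*(4*1 - 2)²)/(1 + (4*1 - 2)))/(B + B) = (B + (5 + (4 - 2) + 2*(4 - 2)²)/(1 + (4 - 2)))/((2*B)) = (B + (5 + 2 + 2*2²)/(1 + 2))*(1/(2*B)) = (B + (5 + 2 + 2*4)/3)*(1/(2*B)) = (B + (5 + 2 + 8)/3)*(1/(2*B)) = (B + (⅓)*15)*(1/(2*B)) = (B + 5)*(1/(2*B)) = (5 + B)*(1/(2*B)) = (5 + B)/(2*B))
11*K(-82) = 11*((½)*(5 - 82)/(-82)) = 11*((½)*(-1/82)*(-77)) = 11*(77/164) = 847/164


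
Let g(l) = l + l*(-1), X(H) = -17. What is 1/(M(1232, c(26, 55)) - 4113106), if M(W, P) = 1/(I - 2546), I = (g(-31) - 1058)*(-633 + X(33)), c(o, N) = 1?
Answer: -685154/2818111028323 ≈ -2.4313e-7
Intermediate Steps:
g(l) = 0 (g(l) = l - l = 0)
I = 687700 (I = (0 - 1058)*(-633 - 17) = -1058*(-650) = 687700)
M(W, P) = 1/685154 (M(W, P) = 1/(687700 - 2546) = 1/685154)
1/(M(1232, c(26, 55)) - 4113106) = 1/(1/685154 - 4113106) = 1/(-2818111028323/685154) = -685154/2818111028323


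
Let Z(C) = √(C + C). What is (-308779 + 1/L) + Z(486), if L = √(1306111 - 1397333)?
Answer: -308779 + 18*√3 - I*√91222/91222 ≈ -3.0875e+5 - 0.0033109*I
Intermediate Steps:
L = I*√91222 (L = √(-91222) = I*√91222 ≈ 302.03*I)
Z(C) = √2*√C (Z(C) = √(2*C) = √2*√C)
(-308779 + 1/L) + Z(486) = (-308779 + 1/(I*√91222)) + √2*√486 = (-308779 - I*√91222/91222) + √2*(9*√6) = (-308779 - I*√91222/91222) + 18*√3 = -308779 + 18*√3 - I*√91222/91222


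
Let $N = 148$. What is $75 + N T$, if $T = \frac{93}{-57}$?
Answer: $- \frac{3163}{19} \approx -166.47$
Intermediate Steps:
$T = - \frac{31}{19}$ ($T = 93 \left(- \frac{1}{57}\right) = - \frac{31}{19} \approx -1.6316$)
$75 + N T = 75 + 148 \left(- \frac{31}{19}\right) = 75 - \frac{4588}{19} = - \frac{3163}{19}$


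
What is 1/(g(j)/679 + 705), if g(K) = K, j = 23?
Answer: 679/478718 ≈ 0.0014184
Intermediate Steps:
1/(g(j)/679 + 705) = 1/(23/679 + 705) = 1/(478718/679) = 679/478718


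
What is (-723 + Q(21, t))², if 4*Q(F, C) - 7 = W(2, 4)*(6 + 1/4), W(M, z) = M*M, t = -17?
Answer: 511225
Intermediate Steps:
W(M, z) = M²
Q(F, C) = 8 (Q(F, C) = 7/4 + (2²*(6 + 1/4))/4 = 7/4 + (4*(6 + ¼))/4 = 7/4 + (4*(25/4))/4 = 7/4 + (¼)*25 = 7/4 + 25/4 = 8)
(-723 + Q(21, t))² = (-723 + 8)² = (-715)² = 511225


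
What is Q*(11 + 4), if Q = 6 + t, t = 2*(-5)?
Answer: -60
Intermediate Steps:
t = -10
Q = -4 (Q = 6 - 10 = -4)
Q*(11 + 4) = -4*(11 + 4) = -4*15 = -60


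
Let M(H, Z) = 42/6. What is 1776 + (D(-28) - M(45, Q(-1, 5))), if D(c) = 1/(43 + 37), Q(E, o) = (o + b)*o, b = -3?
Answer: 141521/80 ≈ 1769.0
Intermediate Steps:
Q(E, o) = o*(-3 + o) (Q(E, o) = (o - 3)*o = (-3 + o)*o = o*(-3 + o))
D(c) = 1/80
M(H, Z) = 7 (M(H, Z) = 42*(1/6) = 7)
1776 + (D(-28) - M(45, Q(-1, 5))) = 1776 + (1/80 - 1*7) = 1776 + (1/80 - 7) = 1776 - 559/80 = 141521/80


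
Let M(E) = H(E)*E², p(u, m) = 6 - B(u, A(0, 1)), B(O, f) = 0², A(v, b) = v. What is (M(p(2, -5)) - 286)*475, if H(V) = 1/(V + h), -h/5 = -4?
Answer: -1757500/13 ≈ -1.3519e+5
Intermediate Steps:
h = 20 (h = -5*(-4) = 20)
B(O, f) = 0
p(u, m) = 6 (p(u, m) = 6 - 1*0 = 6 + 0 = 6)
H(V) = 1/(20 + V) (H(V) = 1/(V + 20) = 1/(20 + V))
M(E) = E²/(20 + E)
(M(p(2, -5)) - 286)*475 = (6²/(20 + 6) - 286)*475 = (36/26 - 286)*475 = (36*(1/26) - 286)*475 = (18/13 - 286)*475 = -3700/13*475 = -1757500/13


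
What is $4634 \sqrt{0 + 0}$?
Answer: $0$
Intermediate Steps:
$4634 \sqrt{0 + 0} = 4634 \sqrt{0} = 4634 \cdot 0 = 0$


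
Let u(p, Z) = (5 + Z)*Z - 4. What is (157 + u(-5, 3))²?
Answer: 31329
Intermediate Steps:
u(p, Z) = -4 + Z*(5 + Z) (u(p, Z) = Z*(5 + Z) - 4 = -4 + Z*(5 + Z))
(157 + u(-5, 3))² = (157 + (-4 + 3² + 5*3))² = (157 + (-4 + 9 + 15))² = (157 + 20)² = 177² = 31329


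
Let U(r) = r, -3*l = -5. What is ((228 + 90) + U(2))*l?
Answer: 1600/3 ≈ 533.33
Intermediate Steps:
l = 5/3 (l = -⅓*(-5) = 5/3 ≈ 1.6667)
((228 + 90) + U(2))*l = ((228 + 90) + 2)*(5/3) = (318 + 2)*(5/3) = 320*(5/3) = 1600/3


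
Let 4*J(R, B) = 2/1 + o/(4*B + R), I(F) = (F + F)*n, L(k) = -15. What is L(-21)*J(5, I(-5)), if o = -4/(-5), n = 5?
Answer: -973/130 ≈ -7.4846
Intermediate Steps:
I(F) = 10*F (I(F) = (F + F)*5 = (2*F)*5 = 10*F)
o = ⅘ (o = -4*(-⅕) = ⅘ ≈ 0.80000)
J(R, B) = ½ + 1/(5*(R + 4*B)) (J(R, B) = (2/1 + 4/(5*(4*B + R)))/4 = (2*1 + 4/(5*(R + 4*B)))/4 = (2 + 4/(5*(R + 4*B)))/4 = ½ + 1/(5*(R + 4*B)))
L(-21)*J(5, I(-5)) = -3*(2 + 5*5 + 20*(10*(-5)))/(2*(5 + 4*(10*(-5)))) = -3*(2 + 25 + 20*(-50))/(2*(5 + 4*(-50))) = -3*(2 + 25 - 1000)/(2*(5 - 200)) = -3*(-973)/(2*(-195)) = -3*(-1)*(-973)/(2*195) = -15*973/1950 = -973/130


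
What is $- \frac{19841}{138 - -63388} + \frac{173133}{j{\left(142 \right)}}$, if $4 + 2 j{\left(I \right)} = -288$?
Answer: $- \frac{2750335936}{2318699} \approx -1186.2$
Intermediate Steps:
$j{\left(I \right)} = -146$ ($j{\left(I \right)} = -2 + \frac{1}{2} \left(-288\right) = -2 - 144 = -146$)
$- \frac{19841}{138 - -63388} + \frac{173133}{j{\left(142 \right)}} = - \frac{19841}{138 - -63388} + \frac{173133}{-146} = - \frac{19841}{138 + 63388} + 173133 \left(- \frac{1}{146}\right) = - \frac{19841}{63526} - \frac{173133}{146} = - \frac{2750335936}{2318699}$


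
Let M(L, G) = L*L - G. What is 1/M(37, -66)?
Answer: 1/1435 ≈ 0.00069686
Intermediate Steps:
M(L, G) = L² - G
1/M(37, -66) = 1/(37² - 1*(-66)) = 1/(1369 + 66) = 1/1435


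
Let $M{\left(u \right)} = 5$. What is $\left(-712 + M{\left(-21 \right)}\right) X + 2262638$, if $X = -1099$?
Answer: $3039631$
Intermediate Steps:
$\left(-712 + M{\left(-21 \right)}\right) X + 2262638 = \left(-712 + 5\right) \left(-1099\right) + 2262638 = \left(-707\right) \left(-1099\right) + 2262638 = 776993 + 2262638 = 3039631$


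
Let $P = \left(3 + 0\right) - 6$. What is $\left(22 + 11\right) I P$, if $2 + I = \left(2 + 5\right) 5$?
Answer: $-3267$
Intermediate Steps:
$I = 33$ ($I = -2 + \left(2 + 5\right) 5 = -2 + 7 \cdot 5 = -2 + 35 = 33$)
$P = -3$ ($P = 3 - 6 = -3$)
$\left(22 + 11\right) I P = \left(22 + 11\right) 33 \left(-3\right) = 33 \cdot 33 \left(-3\right) = 1089 \left(-3\right) = -3267$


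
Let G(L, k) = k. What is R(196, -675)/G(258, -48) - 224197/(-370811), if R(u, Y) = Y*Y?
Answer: -56313333473/5932976 ≈ -9491.6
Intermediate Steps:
R(u, Y) = Y**2
R(196, -675)/G(258, -48) - 224197/(-370811) = (-675)**2/(-48) - 224197/(-370811) = 455625*(-1/48) - 224197*(-1/370811) = -151875/16 + 224197/370811 = -56313333473/5932976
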